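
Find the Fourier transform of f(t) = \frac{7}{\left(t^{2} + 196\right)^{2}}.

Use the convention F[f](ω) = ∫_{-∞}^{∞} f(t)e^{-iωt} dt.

F(ω) = \frac{\pi \left(14 \left|{\omega}\right| + 1\right) e^{- 14 \left|{\omega}\right|}}{784}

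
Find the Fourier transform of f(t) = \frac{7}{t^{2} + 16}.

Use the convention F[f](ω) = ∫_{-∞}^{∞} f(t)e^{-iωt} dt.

F(ω) = \frac{7 \pi e^{- 4 \left|{\omega}\right|}}{4}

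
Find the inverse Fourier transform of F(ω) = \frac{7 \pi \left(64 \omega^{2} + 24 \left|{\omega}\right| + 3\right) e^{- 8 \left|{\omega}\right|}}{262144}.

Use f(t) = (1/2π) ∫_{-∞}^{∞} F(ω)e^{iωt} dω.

f(t) = \frac{7}{\left(t^{2} + 64\right)^{3}}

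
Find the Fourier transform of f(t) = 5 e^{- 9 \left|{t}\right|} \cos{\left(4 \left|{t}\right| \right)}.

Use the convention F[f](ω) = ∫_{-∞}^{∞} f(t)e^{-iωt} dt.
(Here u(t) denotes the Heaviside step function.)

F(ω) = \frac{90 \left(\omega^{2} + 97\right)}{\omega^{4} + 130 \omega^{2} + 9409}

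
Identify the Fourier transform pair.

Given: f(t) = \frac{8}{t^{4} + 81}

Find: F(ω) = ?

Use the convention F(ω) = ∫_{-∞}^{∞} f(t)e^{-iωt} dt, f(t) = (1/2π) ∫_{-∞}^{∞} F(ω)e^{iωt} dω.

F(ω) = \frac{8 \pi e^{- \frac{3 \sqrt{2} \left|{\omega}\right|}{2}} \sin{\left(\frac{3 \sqrt{2} \left|{\omega}\right|}{2} + \frac{\pi}{4} \right)}}{27}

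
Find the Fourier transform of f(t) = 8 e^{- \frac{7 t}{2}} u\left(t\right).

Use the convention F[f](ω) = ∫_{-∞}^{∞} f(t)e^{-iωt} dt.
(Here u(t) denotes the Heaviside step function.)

F(ω) = \frac{16}{2 i \omega + 7}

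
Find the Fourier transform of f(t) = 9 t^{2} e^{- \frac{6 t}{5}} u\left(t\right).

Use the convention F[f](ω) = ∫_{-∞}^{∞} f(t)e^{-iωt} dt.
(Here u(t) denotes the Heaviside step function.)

F(ω) = \frac{2250}{\left(5 i \omega + 6\right)^{3}}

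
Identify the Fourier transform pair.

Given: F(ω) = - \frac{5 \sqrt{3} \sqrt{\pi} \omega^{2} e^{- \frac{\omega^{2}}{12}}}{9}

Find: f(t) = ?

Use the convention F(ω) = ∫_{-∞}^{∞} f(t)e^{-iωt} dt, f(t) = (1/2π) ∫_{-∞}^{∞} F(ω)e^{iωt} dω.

f(t) = 5 \left(12 t^{2} - 2\right) e^{- 3 t^{2}}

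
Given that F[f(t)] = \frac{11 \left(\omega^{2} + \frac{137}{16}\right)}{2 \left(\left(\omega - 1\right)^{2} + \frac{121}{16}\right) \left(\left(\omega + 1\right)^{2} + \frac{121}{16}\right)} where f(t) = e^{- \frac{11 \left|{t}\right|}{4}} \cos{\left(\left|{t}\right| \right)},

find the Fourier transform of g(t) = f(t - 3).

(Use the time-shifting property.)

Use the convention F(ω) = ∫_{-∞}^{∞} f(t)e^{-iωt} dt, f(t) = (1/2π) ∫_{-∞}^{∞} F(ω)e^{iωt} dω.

F[g](ω) = \frac{88 \left(16 \omega^{2} + 137\right) e^{- 3 i \omega}}{256 \omega^{4} + 3360 \omega^{2} + 18769}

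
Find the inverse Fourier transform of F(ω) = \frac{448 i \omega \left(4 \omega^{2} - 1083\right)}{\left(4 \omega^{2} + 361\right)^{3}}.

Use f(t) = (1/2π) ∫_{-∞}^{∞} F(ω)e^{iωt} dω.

f(t) = 7 t e^{- \frac{19 \left|{t}\right|}{2}} \left|{t}\right|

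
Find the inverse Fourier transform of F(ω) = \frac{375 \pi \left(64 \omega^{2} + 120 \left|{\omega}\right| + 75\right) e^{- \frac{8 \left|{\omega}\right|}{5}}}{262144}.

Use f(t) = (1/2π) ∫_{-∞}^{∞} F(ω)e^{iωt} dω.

f(t) = \frac{3}{\left(t^{2} + \frac{64}{25}\right)^{3}}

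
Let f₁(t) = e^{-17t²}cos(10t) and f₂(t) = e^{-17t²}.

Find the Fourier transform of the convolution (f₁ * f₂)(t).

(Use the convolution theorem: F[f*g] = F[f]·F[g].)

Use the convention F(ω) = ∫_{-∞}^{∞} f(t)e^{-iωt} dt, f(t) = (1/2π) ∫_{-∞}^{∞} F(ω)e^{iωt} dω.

F[f₁*f₂](ω) = \frac{\pi \left(e^{\frac{10 \omega}{17}} + 1\right) e^{- \frac{\omega^{2}}{34} - \frac{5 \omega}{17} - \frac{25}{17}}}{34}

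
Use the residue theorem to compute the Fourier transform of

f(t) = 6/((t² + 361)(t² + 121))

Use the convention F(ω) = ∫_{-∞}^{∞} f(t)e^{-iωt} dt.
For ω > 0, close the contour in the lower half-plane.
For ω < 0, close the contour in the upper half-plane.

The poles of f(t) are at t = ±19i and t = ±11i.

Let g(z) = f(z)e^{-iωz}; for large |z| the factor e^{-iωz} decays in the lower half-plane when ω > 0 and in the upper half-plane when ω < 0.

Case ω > 0 (lower half-plane, clockwise contour ⇒ F(ω) = -2πi·ΣRes):
  Res_{z = - 19 i} g(z) = - \frac{i e^{- 19 \omega}}{1520}
  Res_{z = - 11 i} g(z) = \frac{i e^{- 11 \omega}}{880}
  F(ω) = -2πi·ΣRes = \frac{\pi \left(19 e^{8 \omega} - 11\right) e^{- 19 \omega}}{8360}

Case ω < 0 (upper half-plane, counterclockwise contour ⇒ F(ω) = +2πi·ΣRes):
  Res_{z = 19 i} g(z) = \frac{i e^{19 \omega}}{1520}
  Res_{z = 11 i} g(z) = - \frac{i e^{11 \omega}}{880}
  F(ω) = 2πi·ΣRes = \frac{\pi \left(19 - 11 e^{8 \omega}\right) e^{11 \omega}}{8360}

Both cases combine into a single formula in |ω|:

F(ω) = \frac{\pi \left(19 e^{8 \left|{\omega}\right|} - 11\right) e^{- 19 \left|{\omega}\right|}}{8360}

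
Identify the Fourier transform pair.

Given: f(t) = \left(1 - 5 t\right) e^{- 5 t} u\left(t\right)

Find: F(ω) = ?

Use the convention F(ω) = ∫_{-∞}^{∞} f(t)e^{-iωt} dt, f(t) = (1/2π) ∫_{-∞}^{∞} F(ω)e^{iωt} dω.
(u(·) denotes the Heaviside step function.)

F(ω) = \frac{i \omega}{- \omega^{2} + 10 i \omega + 25}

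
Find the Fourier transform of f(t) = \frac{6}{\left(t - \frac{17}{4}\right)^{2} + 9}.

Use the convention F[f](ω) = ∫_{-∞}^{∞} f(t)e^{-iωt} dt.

F(ω) = 2 \pi e^{- \frac{17 i \omega}{4} - 3 \left|{\omega}\right|}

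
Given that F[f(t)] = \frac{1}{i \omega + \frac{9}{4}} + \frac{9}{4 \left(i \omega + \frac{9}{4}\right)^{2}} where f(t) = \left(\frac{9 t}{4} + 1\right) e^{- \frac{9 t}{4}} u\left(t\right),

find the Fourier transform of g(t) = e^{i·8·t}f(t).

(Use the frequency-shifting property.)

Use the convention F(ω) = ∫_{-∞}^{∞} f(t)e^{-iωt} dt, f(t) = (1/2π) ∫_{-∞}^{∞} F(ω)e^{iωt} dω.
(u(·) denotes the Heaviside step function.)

F[g](ω) = \frac{- 16 i \omega - 72 + 128 i}{16 \omega^{2} + \omega \left(-256 - 72 i\right) + 943 + 576 i}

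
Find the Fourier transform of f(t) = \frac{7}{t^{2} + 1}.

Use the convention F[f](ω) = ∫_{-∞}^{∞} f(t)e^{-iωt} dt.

F(ω) = 7 \pi e^{- \left|{\omega}\right|}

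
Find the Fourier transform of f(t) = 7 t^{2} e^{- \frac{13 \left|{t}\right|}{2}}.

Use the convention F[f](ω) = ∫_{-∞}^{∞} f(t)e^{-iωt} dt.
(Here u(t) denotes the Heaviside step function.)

F(ω) = \frac{2912 \left(169 - 12 \omega^{2}\right)}{\left(4 \omega^{2} + 169\right)^{3}}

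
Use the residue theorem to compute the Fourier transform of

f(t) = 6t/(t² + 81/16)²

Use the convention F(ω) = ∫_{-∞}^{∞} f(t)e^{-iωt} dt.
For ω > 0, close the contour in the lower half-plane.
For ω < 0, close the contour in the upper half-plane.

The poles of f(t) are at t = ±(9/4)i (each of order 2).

Let g(z) = f(z)e^{-iωz}; for large |z| the factor e^{-iωz} decays in the lower half-plane when ω > 0 and in the upper half-plane when ω < 0.

Case ω > 0 (lower half-plane, clockwise contour ⇒ F(ω) = -2πi·ΣRes):
  Res_{z = - \frac{9 i}{4}} g(z) = \frac{2 \omega e^{- \frac{9 \omega}{4}}}{3} (pole of order 2)
  F(ω) = -2πi·ΣRes = - \frac{4 i \pi \omega e^{- \frac{9 \omega}{4}}}{3}

Case ω < 0 (upper half-plane, counterclockwise contour ⇒ F(ω) = +2πi·ΣRes):
  Res_{z = \frac{9 i}{4}} g(z) = - \frac{2 \omega e^{\frac{9 \omega}{4}}}{3} (pole of order 2)
  F(ω) = 2πi·ΣRes = - \frac{4 i \pi \omega e^{\frac{9 \omega}{4}}}{3}

Both cases combine into a single formula in |ω|:

F(ω) = - \frac{4 i \pi \omega e^{- \frac{9 \left|{\omega}\right|}{4}}}{3}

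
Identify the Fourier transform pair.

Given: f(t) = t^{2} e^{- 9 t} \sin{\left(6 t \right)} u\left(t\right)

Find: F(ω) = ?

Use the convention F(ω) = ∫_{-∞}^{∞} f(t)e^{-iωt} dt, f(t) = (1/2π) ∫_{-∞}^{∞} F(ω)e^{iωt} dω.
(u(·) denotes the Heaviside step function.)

F(ω) = \frac{36 \left(\left(i \omega + 9\right)^{2} - 12\right)}{\left(\left(i \omega + 9\right)^{2} + 36\right)^{3}}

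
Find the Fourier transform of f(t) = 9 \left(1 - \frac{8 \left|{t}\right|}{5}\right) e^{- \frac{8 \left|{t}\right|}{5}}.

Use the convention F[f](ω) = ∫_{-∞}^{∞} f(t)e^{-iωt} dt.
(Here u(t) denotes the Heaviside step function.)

F(ω) = \frac{36000 \omega^{2}}{\left(25 \omega^{2} + 64\right)^{2}}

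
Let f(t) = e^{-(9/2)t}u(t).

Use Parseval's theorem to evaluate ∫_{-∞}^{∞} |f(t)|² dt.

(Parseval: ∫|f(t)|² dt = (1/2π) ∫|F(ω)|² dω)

∫|f(t)|² dt = \frac{1}{9}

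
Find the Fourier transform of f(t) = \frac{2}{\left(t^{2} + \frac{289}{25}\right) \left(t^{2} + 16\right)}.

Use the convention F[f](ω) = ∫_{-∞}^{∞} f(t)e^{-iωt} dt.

F(ω) = - \frac{25 \pi e^{- 4 \left|{\omega}\right|}}{222} + \frac{250 \pi e^{- \frac{17 \left|{\omega}\right|}{5}}}{1887}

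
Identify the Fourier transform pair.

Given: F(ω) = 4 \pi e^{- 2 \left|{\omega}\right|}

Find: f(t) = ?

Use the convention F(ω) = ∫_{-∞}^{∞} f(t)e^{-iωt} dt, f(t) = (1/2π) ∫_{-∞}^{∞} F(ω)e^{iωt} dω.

f(t) = \frac{8}{t^{2} + 4}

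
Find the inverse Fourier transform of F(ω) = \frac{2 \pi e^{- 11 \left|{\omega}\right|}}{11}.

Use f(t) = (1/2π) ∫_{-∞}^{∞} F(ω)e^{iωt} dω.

f(t) = \frac{2}{t^{2} + 121}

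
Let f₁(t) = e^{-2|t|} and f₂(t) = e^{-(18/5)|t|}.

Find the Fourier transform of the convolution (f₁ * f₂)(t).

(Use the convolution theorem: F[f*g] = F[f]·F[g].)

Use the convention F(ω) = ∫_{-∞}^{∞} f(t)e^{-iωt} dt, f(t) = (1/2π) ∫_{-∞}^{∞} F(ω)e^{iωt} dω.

F[f₁*f₂](ω) = \frac{720}{\left(\omega^{2} + 4\right) \left(25 \omega^{2} + 324\right)}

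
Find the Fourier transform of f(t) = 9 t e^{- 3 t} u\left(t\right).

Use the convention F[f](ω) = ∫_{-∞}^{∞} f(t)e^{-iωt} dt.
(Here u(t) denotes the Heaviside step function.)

F(ω) = \frac{9}{\left(i \omega + 3\right)^{2}}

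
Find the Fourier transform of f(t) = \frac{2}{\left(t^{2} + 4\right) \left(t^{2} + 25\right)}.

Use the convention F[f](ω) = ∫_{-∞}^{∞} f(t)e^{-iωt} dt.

F(ω) = \frac{\pi \left(5 e^{3 \left|{\omega}\right|} - 2\right) e^{- 5 \left|{\omega}\right|}}{105}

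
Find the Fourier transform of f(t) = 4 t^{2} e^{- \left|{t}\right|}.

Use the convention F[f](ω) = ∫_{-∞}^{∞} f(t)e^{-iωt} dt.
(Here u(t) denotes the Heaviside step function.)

F(ω) = \frac{16 \left(1 - 3 \omega^{2}\right)}{\left(\omega^{2} + 1\right)^{3}}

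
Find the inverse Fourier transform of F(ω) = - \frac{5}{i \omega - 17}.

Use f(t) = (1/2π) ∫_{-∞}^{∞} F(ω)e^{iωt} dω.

f(t) = 5 e^{17 t} u\left(- t\right)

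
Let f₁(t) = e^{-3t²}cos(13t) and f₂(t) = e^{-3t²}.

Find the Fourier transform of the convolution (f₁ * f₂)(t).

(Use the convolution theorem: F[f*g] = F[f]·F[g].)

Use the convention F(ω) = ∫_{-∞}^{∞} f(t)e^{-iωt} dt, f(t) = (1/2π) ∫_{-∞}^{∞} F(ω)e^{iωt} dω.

F[f₁*f₂](ω) = \frac{\pi \left(e^{\frac{13 \omega}{3}} + 1\right) e^{- \frac{\omega^{2}}{6} - \frac{13 \omega}{6} - \frac{169}{12}}}{6}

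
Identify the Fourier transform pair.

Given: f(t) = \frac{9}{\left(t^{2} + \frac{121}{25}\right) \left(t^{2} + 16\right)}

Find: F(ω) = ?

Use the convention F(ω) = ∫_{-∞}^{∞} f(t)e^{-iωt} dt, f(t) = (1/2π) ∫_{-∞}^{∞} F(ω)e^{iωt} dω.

F(ω) = - \frac{25 \pi e^{- 4 \left|{\omega}\right|}}{124} + \frac{125 \pi e^{- \frac{11 \left|{\omega}\right|}{5}}}{341}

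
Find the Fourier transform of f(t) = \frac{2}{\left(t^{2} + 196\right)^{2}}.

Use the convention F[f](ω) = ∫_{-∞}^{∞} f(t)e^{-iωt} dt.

F(ω) = \frac{\pi \left(14 \left|{\omega}\right| + 1\right) e^{- 14 \left|{\omega}\right|}}{2744}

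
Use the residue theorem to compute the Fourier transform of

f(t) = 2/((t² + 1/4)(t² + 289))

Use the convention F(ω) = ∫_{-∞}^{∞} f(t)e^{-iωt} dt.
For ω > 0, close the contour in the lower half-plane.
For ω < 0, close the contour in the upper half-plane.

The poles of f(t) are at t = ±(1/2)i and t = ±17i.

Let g(z) = f(z)e^{-iωz}; for large |z| the factor e^{-iωz} decays in the lower half-plane when ω > 0 and in the upper half-plane when ω < 0.

Case ω > 0 (lower half-plane, clockwise contour ⇒ F(ω) = -2πi·ΣRes):
  Res_{z = - \frac{i}{2}} g(z) = \frac{8 i e^{- \frac{\omega}{2}}}{1155}
  Res_{z = - 17 i} g(z) = - \frac{4 i e^{- 17 \omega}}{19635}
  F(ω) = -2πi·ΣRes = - \frac{8 \pi e^{- 17 \omega}}{19635} + \frac{16 \pi e^{- \frac{\omega}{2}}}{1155}

Case ω < 0 (upper half-plane, counterclockwise contour ⇒ F(ω) = +2πi·ΣRes):
  Res_{z = \frac{i}{2}} g(z) = - \frac{8 i e^{\frac{\omega}{2}}}{1155}
  Res_{z = 17 i} g(z) = \frac{4 i e^{17 \omega}}{19635}
  F(ω) = 2πi·ΣRes = \frac{8 \pi \left(34 e^{\frac{\omega}{2}} - e^{17 \omega}\right)}{19635}

Both cases combine into a single formula in |ω|:

F(ω) = - \frac{8 \pi e^{- 17 \left|{\omega}\right|}}{19635} + \frac{16 \pi e^{- \frac{\left|{\omega}\right|}{2}}}{1155}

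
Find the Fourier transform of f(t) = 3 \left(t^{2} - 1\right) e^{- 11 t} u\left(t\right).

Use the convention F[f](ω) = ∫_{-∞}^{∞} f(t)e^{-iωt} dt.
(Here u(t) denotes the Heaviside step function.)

F(ω) = \frac{3 \left(2 i \omega - \left(i \omega + 11\right)^{3} + 22\right)}{\left(i \omega + 11\right)^{4}}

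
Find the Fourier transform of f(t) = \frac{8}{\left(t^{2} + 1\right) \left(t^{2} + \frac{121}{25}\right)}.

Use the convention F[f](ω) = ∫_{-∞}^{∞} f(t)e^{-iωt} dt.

F(ω) = \frac{25 \pi e^{- \left|{\omega}\right|}}{12} - \frac{125 \pi e^{- \frac{11 \left|{\omega}\right|}{5}}}{132}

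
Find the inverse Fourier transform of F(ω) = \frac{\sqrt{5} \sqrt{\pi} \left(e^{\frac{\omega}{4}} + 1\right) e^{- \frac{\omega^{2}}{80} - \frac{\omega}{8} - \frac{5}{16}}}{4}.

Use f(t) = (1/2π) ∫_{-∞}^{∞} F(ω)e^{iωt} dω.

f(t) = 5 e^{- 20 t^{2}} \cos{\left(5 t \right)}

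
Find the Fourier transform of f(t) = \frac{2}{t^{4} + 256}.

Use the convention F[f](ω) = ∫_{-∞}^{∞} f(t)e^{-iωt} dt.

F(ω) = \frac{\pi e^{- 2 \sqrt{2} \left|{\omega}\right|} \sin{\left(2 \sqrt{2} \left|{\omega}\right| + \frac{\pi}{4} \right)}}{32}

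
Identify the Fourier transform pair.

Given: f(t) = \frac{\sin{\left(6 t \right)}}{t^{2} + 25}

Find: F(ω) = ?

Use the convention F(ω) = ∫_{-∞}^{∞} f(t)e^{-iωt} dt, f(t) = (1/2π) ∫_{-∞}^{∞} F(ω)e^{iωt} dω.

F(ω) = \frac{i \pi e^{- 5 \left|{\omega + 6}\right|}}{10} - \frac{i \pi e^{- 5 \left|{\omega - 6}\right|}}{10}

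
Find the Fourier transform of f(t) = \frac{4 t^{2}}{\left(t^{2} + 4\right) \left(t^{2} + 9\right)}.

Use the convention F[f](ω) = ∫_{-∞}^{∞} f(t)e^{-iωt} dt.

F(ω) = \frac{4 \pi \left(3 - 2 e^{\left|{\omega}\right|}\right) e^{- 3 \left|{\omega}\right|}}{5}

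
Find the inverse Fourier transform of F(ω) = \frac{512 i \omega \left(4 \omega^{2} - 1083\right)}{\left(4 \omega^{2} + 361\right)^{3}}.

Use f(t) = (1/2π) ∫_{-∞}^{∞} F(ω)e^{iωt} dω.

f(t) = 8 t e^{- \frac{19 \left|{t}\right|}{2}} \left|{t}\right|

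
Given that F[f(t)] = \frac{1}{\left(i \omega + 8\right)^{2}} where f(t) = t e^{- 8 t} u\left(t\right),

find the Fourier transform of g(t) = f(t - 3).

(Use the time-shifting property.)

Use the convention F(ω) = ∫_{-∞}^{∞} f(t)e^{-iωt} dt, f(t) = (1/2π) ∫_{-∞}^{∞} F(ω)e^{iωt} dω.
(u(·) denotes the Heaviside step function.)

F[g](ω) = \frac{e^{- 3 i \omega}}{\left(i \omega + 8\right)^{2}}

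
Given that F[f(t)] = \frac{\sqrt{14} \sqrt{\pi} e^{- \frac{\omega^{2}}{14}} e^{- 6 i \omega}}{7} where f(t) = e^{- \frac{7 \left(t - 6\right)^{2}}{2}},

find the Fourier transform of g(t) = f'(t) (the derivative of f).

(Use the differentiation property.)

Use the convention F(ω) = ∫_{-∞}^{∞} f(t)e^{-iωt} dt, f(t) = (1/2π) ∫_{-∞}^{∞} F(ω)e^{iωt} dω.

F[g](ω) = \frac{\sqrt{14} i \sqrt{\pi} \omega e^{- \frac{\omega \left(\omega + 84 i\right)}{14}}}{7}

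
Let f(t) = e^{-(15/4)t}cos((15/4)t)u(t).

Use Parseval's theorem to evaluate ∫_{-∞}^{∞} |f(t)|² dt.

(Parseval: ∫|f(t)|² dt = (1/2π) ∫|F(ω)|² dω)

∫|f(t)|² dt = \frac{1}{10}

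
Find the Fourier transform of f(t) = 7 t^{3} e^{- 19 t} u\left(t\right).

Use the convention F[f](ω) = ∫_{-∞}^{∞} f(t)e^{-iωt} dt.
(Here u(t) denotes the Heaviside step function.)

F(ω) = \frac{42}{\left(i \omega + 19\right)^{4}}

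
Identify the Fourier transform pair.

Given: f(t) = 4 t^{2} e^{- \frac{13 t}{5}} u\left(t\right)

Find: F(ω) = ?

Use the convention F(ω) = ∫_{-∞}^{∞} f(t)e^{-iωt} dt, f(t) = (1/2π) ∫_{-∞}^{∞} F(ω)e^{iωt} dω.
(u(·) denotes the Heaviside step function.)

F(ω) = \frac{1000}{\left(5 i \omega + 13\right)^{3}}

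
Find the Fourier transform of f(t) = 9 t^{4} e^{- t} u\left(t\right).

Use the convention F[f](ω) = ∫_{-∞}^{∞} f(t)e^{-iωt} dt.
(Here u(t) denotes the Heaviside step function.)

F(ω) = \frac{216}{\left(i \omega + 1\right)^{5}}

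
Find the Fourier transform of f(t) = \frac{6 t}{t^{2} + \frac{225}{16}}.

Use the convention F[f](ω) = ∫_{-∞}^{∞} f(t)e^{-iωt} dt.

F(ω) = - 6 i \pi e^{- \frac{15 \left|{\omega}\right|}{4}} \operatorname{sign}{\left(\omega \right)}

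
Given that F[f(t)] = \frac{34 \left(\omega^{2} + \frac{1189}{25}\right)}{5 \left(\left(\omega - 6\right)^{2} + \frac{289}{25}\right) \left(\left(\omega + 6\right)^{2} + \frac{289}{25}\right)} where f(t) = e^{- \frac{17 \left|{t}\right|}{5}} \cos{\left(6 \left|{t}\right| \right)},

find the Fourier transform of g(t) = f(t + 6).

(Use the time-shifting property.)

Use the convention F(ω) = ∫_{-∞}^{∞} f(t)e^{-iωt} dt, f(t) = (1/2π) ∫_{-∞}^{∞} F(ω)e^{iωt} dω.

F[g](ω) = \frac{\left(4250 \omega^{2} + 202130\right) e^{6 i \omega}}{625 \omega^{4} - 30550 \omega^{2} + 1413721}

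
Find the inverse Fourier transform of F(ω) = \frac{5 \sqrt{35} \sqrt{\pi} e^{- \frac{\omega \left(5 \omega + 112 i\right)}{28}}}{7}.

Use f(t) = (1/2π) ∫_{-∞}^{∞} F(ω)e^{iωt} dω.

f(t) = 5 e^{- \frac{7 \left(t - 4\right)^{2}}{5}}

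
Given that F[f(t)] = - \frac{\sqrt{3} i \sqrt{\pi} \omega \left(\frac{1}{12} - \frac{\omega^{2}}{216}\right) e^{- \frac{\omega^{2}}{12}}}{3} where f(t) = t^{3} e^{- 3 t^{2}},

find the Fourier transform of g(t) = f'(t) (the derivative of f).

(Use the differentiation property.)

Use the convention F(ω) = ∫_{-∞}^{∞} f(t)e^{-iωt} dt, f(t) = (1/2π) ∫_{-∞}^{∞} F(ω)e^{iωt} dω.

F[g](ω) = \frac{\sqrt{3} \sqrt{\pi} \omega^{2} \left(18 - \omega^{2}\right) e^{- \frac{\omega^{2}}{12}}}{648}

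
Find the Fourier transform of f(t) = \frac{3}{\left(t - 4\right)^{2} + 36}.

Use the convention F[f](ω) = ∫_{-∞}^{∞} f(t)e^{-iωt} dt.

F(ω) = \frac{\pi e^{- 4 i \omega - 6 \left|{\omega}\right|}}{2}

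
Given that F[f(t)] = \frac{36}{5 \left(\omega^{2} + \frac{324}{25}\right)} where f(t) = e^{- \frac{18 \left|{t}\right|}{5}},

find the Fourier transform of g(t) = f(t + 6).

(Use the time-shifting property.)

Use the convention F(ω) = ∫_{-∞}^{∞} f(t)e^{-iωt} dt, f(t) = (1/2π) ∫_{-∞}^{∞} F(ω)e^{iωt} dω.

F[g](ω) = \frac{180 e^{6 i \omega}}{25 \omega^{2} + 324}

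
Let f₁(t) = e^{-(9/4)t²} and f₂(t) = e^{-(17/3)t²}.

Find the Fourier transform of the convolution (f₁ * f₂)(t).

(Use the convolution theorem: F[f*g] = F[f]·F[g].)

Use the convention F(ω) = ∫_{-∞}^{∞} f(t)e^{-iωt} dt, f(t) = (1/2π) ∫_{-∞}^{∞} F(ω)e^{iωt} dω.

F[f₁*f₂](ω) = \frac{2 \sqrt{51} \pi e^{- \frac{95 \omega^{2}}{612}}}{51}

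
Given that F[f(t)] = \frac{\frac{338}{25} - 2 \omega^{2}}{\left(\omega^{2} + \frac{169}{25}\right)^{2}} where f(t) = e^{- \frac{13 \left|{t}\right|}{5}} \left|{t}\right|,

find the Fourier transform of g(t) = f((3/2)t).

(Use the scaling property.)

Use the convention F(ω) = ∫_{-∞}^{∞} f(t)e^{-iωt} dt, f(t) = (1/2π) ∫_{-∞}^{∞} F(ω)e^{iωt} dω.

F[g](ω) = \frac{300 \left(1521 - 100 \omega^{2}\right)}{\left(100 \omega^{2} + 1521\right)^{2}}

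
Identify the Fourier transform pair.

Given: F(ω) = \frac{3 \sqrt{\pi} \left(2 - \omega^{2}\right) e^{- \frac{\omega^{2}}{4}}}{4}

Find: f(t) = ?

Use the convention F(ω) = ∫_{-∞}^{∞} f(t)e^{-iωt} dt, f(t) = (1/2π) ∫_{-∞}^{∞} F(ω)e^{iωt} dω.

f(t) = 3 t^{2} e^{- t^{2}}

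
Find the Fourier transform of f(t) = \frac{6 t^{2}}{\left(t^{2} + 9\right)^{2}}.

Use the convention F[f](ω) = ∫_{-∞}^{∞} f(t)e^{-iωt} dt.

F(ω) = \pi \left(1 - 3 \left|{\omega}\right|\right) e^{- 3 \left|{\omega}\right|}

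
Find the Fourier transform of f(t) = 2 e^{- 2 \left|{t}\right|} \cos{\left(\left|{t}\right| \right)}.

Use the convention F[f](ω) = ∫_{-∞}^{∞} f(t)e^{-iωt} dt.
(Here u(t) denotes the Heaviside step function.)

F(ω) = \frac{8 \left(\omega^{2} + 5\right)}{\omega^{4} + 6 \omega^{2} + 25}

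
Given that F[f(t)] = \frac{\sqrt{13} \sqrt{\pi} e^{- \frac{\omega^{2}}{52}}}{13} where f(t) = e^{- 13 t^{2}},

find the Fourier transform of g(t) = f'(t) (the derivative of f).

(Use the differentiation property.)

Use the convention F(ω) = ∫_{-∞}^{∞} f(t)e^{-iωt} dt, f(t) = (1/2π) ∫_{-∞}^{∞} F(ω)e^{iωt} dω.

F[g](ω) = \frac{\sqrt{13} i \sqrt{\pi} \omega e^{- \frac{\omega^{2}}{52}}}{13}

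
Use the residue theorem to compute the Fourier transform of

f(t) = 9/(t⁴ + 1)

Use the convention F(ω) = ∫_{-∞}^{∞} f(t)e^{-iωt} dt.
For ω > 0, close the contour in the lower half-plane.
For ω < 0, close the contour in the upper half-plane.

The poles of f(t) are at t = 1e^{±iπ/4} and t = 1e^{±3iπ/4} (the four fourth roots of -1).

Let g(z) = f(z)e^{-iωz}; for large |z| the factor e^{-iωz} decays in the lower half-plane when ω > 0 and in the upper half-plane when ω < 0.

Case ω > 0 (lower half-plane, clockwise contour ⇒ F(ω) = -2πi·ΣRes):
  Res_{z = - \frac{\sqrt{2}}{2} - \frac{\sqrt{2} i}{2}} g(z) = \frac{9 \sqrt{2} i \left(1 - i\right) e^{\frac{\sqrt{2} \omega \left(-1 + i\right)}{2}}}{8}
  Res_{z = \frac{\sqrt{2}}{2} - \frac{\sqrt{2} i}{2}} g(z) = \frac{9 \sqrt{2} i \left(1 + i\right) e^{- \frac{\sqrt{2} \omega \left(1 + i\right)}{2}}}{8}
  F(ω) = -2πi·ΣRes = \frac{9 \sqrt{2} \pi \left(1 - i\right) \left(e^{\sqrt{2} i \omega} + i\right) e^{- \frac{\sqrt{2} \omega \left(1 + i\right)}{2}}}{4} = 9 \pi e^{- \frac{\sqrt{2} \omega}{2}} \sin{\left(\frac{\sqrt{2} \omega}{2} + \frac{\pi}{4} \right)}

Case ω < 0 (upper half-plane, counterclockwise contour ⇒ F(ω) = +2πi·ΣRes):
  Res_{z = \frac{\sqrt{2}}{2} + \frac{\sqrt{2} i}{2}} g(z) = \frac{9 \sqrt{2} i \left(-1 + i\right) e^{\frac{\sqrt{2} \omega \left(1 - i\right)}{2}}}{8}
  Res_{z = - \frac{\sqrt{2}}{2} + \frac{\sqrt{2} i}{2}} g(z) = \frac{9 \sqrt{2} \left(1 - i\right) e^{\frac{\sqrt{2} \omega \left(1 + i\right)}{2}}}{8}
  F(ω) = 2πi·ΣRes = - \frac{9 \sqrt{2} i \pi \left(i \left(1 - i\right) e^{\frac{\sqrt{2} \omega \left(1 - i\right)}{2}} - \left(1 - i\right) e^{\frac{\sqrt{2} \omega \left(1 + i\right)}{2}}\right)}{4} = 9 \pi e^{\frac{\sqrt{2} \omega}{2}} \cos{\left(\frac{\sqrt{2} \omega}{2} + \frac{\pi}{4} \right)}

Both cases combine into a single formula in |ω|:

F(ω) = 9 \pi e^{- \frac{\sqrt{2} \left|{\omega}\right|}{2}} \sin{\left(\frac{\sqrt{2} \left|{\omega}\right|}{2} + \frac{\pi}{4} \right)}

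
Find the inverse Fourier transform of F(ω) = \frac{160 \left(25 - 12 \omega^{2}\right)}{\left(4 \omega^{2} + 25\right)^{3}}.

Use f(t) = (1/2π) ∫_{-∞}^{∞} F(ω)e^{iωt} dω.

f(t) = t^{2} e^{- \frac{5 \left|{t}\right|}{2}}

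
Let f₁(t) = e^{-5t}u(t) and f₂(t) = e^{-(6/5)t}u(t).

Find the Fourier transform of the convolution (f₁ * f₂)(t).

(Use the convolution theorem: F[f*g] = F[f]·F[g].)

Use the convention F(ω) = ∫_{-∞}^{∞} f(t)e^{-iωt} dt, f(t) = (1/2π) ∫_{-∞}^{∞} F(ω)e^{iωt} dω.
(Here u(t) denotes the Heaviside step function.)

F[f₁*f₂](ω) = \frac{5}{\left(i \omega + 5\right) \left(5 i \omega + 6\right)}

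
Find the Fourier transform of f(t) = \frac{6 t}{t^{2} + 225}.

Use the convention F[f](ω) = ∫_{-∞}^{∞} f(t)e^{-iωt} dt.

F(ω) = - 6 i \pi e^{- 15 \left|{\omega}\right|} \operatorname{sign}{\left(\omega \right)}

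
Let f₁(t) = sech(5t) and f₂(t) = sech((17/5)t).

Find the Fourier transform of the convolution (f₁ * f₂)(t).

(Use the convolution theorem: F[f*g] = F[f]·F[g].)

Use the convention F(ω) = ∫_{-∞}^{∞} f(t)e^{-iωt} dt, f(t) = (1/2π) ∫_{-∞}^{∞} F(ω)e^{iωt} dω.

F[f₁*f₂](ω) = \frac{\pi^{2}}{17 \cosh{\left(\frac{\pi \omega}{10} \right)} \cosh{\left(\frac{5 \pi \omega}{34} \right)}}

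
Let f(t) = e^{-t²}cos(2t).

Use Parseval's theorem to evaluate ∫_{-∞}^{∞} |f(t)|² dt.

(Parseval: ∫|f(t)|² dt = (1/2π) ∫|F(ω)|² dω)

∫|f(t)|² dt = \frac{\sqrt{2} \sqrt{\pi} \left(1 + e^{2}\right)}{4 e^{2}}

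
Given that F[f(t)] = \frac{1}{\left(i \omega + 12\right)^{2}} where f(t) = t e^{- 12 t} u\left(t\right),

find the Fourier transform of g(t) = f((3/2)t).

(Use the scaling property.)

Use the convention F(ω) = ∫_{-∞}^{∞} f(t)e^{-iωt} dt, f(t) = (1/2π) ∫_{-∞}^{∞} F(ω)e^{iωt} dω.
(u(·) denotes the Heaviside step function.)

F[g](ω) = \frac{3}{2 \left(i \omega + 18\right)^{2}}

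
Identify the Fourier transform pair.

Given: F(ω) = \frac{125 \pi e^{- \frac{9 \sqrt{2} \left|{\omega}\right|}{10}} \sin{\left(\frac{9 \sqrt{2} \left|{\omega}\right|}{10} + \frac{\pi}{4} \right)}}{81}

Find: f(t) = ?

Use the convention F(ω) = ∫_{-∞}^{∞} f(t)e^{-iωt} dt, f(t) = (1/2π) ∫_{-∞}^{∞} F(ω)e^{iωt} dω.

f(t) = \frac{9}{t^{4} + \frac{6561}{625}}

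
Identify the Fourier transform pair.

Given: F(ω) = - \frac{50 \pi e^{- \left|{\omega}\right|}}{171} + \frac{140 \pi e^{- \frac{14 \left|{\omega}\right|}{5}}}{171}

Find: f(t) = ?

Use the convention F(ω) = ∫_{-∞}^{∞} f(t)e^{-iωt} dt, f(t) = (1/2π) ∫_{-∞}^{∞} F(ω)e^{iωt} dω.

f(t) = \frac{2 t^{2}}{\left(t^{2} + 1\right) \left(t^{2} + \frac{196}{25}\right)}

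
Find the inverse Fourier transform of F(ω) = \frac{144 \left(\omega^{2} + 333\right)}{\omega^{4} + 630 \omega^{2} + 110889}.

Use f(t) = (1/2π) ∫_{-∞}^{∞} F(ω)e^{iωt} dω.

f(t) = 4 e^{- 18 \left|{t}\right|} \cos{\left(3 \left|{t}\right| \right)}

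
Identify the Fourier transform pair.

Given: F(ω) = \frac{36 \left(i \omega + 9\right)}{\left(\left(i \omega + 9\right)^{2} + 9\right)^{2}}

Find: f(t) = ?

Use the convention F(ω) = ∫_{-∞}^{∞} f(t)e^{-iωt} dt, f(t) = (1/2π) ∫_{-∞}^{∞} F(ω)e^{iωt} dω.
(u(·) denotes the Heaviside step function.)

f(t) = 6 t e^{- 9 t} \sin{\left(3 t \right)} u\left(t\right)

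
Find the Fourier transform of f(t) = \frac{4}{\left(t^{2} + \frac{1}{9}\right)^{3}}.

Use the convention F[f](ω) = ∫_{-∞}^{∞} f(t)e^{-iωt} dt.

F(ω) = \frac{27 \pi \left(\omega^{2} + 9 \left|{\omega}\right| + 27\right) e^{- \frac{\left|{\omega}\right|}{3}}}{2}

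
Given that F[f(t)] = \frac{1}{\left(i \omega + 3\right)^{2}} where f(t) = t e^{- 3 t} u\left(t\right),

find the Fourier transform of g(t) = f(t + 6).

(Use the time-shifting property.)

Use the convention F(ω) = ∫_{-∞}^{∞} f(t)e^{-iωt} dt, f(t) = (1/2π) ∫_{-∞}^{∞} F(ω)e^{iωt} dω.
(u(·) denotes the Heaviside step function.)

F[g](ω) = \frac{e^{6 i \omega}}{\left(i \omega + 3\right)^{2}}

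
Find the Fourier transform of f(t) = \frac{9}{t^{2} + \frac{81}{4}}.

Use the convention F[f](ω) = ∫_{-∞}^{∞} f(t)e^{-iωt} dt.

F(ω) = 2 \pi e^{- \frac{9 \left|{\omega}\right|}{2}}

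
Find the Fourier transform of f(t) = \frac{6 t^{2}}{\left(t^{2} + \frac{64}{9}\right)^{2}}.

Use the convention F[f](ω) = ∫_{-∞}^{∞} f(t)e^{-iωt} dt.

F(ω) = \frac{3 \pi \left(3 - 8 \left|{\omega}\right|\right) e^{- \frac{8 \left|{\omega}\right|}{3}}}{8}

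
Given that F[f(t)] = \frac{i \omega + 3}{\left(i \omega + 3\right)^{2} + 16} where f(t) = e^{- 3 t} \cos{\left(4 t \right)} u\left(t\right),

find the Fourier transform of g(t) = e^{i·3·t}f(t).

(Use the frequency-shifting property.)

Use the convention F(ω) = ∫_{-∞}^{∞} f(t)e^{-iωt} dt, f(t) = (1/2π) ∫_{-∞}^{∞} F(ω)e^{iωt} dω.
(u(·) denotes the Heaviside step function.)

F[g](ω) = \frac{i \left(\omega - 3\right) + 3}{\left(i \left(\omega - 3\right) + 3\right)^{2} + 16}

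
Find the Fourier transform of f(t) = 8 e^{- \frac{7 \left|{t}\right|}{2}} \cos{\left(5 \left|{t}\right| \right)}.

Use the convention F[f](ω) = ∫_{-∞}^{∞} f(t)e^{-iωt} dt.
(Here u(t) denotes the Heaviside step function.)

F(ω) = \frac{224 \left(4 \omega^{2} + 149\right)}{16 \omega^{4} - 408 \omega^{2} + 22201}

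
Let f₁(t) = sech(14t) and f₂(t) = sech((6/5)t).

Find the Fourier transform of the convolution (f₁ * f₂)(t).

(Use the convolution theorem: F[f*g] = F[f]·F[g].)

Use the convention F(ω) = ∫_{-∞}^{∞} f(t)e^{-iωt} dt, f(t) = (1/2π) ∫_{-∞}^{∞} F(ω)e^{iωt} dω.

F[f₁*f₂](ω) = \frac{5 \pi^{2}}{84 \cosh{\left(\frac{\pi \omega}{28} \right)} \cosh{\left(\frac{5 \pi \omega}{12} \right)}}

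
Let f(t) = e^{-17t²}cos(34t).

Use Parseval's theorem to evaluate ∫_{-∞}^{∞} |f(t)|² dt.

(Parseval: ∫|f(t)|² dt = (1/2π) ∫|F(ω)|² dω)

∫|f(t)|² dt = \frac{\sqrt{34} \sqrt{\pi} \left(1 + e^{34}\right)}{68 e^{34}}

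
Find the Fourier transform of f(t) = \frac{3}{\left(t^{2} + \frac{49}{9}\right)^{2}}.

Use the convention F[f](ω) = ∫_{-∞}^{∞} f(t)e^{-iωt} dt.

F(ω) = \frac{27 \pi \left(7 \left|{\omega}\right| + 3\right) e^{- \frac{7 \left|{\omega}\right|}{3}}}{686}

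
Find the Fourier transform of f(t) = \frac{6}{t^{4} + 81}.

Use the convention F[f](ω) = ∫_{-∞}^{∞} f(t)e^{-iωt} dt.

F(ω) = \frac{2 \pi e^{- \frac{3 \sqrt{2} \left|{\omega}\right|}{2}} \sin{\left(\frac{3 \sqrt{2} \left|{\omega}\right|}{2} + \frac{\pi}{4} \right)}}{9}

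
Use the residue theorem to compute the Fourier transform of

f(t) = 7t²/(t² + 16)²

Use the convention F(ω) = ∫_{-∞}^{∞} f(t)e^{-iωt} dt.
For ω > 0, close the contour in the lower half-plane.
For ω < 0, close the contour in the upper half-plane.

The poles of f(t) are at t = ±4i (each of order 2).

Let g(z) = f(z)e^{-iωz}; for large |z| the factor e^{-iωz} decays in the lower half-plane when ω > 0 and in the upper half-plane when ω < 0.

Case ω > 0 (lower half-plane, clockwise contour ⇒ F(ω) = -2πi·ΣRes):
  Res_{z = - 4 i} g(z) = \frac{7 i \left(1 - 4 \omega\right) e^{- 4 \omega}}{16} (pole of order 2)
  F(ω) = -2πi·ΣRes = \frac{7 \pi \left(1 - 4 \omega\right) e^{- 4 \omega}}{8}

Case ω < 0 (upper half-plane, counterclockwise contour ⇒ F(ω) = +2πi·ΣRes):
  Res_{z = 4 i} g(z) = \frac{7 i \left(- 4 \omega - 1\right) e^{4 \omega}}{16} (pole of order 2)
  F(ω) = 2πi·ΣRes = \frac{7 \pi \left(4 \omega + 1\right) e^{4 \omega}}{8}

Both cases combine into a single formula in |ω|:

F(ω) = \frac{7 \pi \left(1 - 4 \left|{\omega}\right|\right) e^{- 4 \left|{\omega}\right|}}{8}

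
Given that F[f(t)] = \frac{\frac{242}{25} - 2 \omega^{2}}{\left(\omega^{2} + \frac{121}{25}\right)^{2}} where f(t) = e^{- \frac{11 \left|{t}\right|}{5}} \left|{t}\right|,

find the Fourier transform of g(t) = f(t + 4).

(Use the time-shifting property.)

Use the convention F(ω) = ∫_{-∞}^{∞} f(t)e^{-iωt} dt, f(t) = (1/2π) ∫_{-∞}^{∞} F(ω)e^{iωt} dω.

F[g](ω) = \frac{\left(6050 - 1250 \omega^{2}\right) e^{4 i \omega}}{\left(25 \omega^{2} + 121\right)^{2}}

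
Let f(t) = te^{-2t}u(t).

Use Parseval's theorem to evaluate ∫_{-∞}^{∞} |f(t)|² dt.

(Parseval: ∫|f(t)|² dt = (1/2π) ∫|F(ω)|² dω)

∫|f(t)|² dt = \frac{1}{32}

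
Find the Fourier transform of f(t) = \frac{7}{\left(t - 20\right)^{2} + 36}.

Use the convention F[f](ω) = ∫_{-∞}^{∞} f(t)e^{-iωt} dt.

F(ω) = \frac{7 \pi e^{- 20 i \omega - 6 \left|{\omega}\right|}}{6}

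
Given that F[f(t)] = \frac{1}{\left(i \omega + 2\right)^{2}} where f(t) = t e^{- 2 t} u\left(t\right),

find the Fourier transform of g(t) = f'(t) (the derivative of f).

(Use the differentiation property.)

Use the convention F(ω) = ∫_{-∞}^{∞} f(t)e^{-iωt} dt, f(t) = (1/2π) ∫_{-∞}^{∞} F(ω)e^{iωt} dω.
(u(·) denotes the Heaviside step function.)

F[g](ω) = \frac{i \omega}{\left(i \omega + 2\right)^{2}}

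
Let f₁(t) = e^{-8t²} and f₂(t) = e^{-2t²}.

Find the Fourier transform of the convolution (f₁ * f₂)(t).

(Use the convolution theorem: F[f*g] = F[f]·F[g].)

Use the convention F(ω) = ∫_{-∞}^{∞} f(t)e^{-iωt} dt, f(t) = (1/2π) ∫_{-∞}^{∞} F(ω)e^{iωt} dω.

F[f₁*f₂](ω) = \frac{\pi e^{- \frac{5 \omega^{2}}{32}}}{4}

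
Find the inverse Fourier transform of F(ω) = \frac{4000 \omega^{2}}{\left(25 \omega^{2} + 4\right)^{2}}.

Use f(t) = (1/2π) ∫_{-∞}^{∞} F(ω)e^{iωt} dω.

f(t) = 4 \left(1 - \frac{2 \left|{t}\right|}{5}\right) e^{- \frac{2 \left|{t}\right|}{5}}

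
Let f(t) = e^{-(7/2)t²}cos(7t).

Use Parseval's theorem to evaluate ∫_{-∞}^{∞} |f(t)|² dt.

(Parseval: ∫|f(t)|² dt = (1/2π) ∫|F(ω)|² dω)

∫|f(t)|² dt = \frac{\sqrt{7} \sqrt{\pi} \left(1 + e^{7}\right)}{14 e^{7}}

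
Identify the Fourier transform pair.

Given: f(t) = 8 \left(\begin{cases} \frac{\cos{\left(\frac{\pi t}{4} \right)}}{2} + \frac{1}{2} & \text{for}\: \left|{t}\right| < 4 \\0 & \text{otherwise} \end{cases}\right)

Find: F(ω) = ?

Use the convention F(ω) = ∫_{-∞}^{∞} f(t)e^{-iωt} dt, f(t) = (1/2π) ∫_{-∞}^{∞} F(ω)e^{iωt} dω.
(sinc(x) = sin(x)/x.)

F(ω) = - \frac{32 \pi^{2} \operatorname{sinc}{\left(4 \omega \right)}}{16 \omega^{2} - \pi^{2}}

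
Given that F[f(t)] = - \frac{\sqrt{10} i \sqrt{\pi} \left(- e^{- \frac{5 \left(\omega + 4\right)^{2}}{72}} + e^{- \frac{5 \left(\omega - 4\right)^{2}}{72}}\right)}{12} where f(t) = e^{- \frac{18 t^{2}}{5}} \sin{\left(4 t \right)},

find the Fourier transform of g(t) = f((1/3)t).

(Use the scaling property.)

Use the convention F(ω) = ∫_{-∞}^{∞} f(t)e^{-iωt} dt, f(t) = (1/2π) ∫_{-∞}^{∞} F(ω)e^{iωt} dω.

F[g](ω) = \frac{\sqrt{10} i \sqrt{\pi} \left(1 - e^{\frac{10 \omega}{3}}\right) e^{- \frac{5 \omega^{2}}{8} - \frac{5 \omega}{3} - \frac{10}{9}}}{4}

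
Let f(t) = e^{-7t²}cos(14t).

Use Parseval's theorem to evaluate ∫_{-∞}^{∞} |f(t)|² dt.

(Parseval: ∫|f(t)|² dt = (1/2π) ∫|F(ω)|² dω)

∫|f(t)|² dt = \frac{\sqrt{14} \sqrt{\pi} \left(1 + e^{14}\right)}{28 e^{14}}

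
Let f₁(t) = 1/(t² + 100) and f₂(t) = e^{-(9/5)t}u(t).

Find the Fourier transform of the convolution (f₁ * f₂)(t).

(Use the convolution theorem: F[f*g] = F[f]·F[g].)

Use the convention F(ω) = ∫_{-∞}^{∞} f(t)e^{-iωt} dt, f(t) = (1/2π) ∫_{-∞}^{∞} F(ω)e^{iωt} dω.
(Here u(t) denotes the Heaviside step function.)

F[f₁*f₂](ω) = \frac{\pi e^{- 10 \left|{\omega}\right|}}{2 \left(5 i \omega + 9\right)}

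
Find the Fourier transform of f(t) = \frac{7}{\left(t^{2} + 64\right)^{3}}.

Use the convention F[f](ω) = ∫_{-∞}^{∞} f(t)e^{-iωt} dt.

F(ω) = \frac{7 \pi \left(64 \omega^{2} + 24 \left|{\omega}\right| + 3\right) e^{- 8 \left|{\omega}\right|}}{262144}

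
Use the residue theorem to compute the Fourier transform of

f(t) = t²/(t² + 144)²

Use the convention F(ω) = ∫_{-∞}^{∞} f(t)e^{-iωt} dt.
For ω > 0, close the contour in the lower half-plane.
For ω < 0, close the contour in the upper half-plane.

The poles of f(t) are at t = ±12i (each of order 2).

Let g(z) = f(z)e^{-iωz}; for large |z| the factor e^{-iωz} decays in the lower half-plane when ω > 0 and in the upper half-plane when ω < 0.

Case ω > 0 (lower half-plane, clockwise contour ⇒ F(ω) = -2πi·ΣRes):
  Res_{z = - 12 i} g(z) = \frac{i \left(1 - 12 \omega\right) e^{- 12 \omega}}{48} (pole of order 2)
  F(ω) = -2πi·ΣRes = \frac{\pi \left(1 - 12 \omega\right) e^{- 12 \omega}}{24}

Case ω < 0 (upper half-plane, counterclockwise contour ⇒ F(ω) = +2πi·ΣRes):
  Res_{z = 12 i} g(z) = \frac{i \left(- 12 \omega - 1\right) e^{12 \omega}}{48} (pole of order 2)
  F(ω) = 2πi·ΣRes = \frac{\pi \left(12 \omega + 1\right) e^{12 \omega}}{24}

Both cases combine into a single formula in |ω|:

F(ω) = \frac{\pi \left(1 - 12 \left|{\omega}\right|\right) e^{- 12 \left|{\omega}\right|}}{24}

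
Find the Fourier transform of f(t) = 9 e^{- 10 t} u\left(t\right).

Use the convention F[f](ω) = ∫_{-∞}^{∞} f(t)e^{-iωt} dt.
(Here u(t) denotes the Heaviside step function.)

F(ω) = \frac{9}{i \omega + 10}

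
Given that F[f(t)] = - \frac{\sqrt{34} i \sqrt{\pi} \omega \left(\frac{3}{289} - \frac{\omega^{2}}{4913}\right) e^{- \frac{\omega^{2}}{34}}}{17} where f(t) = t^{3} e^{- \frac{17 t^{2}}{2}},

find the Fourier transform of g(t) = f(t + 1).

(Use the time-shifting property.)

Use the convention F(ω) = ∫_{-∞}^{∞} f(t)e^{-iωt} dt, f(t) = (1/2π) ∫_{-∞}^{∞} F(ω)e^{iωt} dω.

F[g](ω) = \frac{\sqrt{34} i \sqrt{\pi} \omega \left(\omega^{2} - 51\right) e^{\omega \left(- \frac{\omega}{34} + i\right)}}{83521}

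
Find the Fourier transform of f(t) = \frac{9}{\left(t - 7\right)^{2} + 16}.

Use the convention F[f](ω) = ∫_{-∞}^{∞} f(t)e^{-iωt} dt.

F(ω) = \frac{9 \pi e^{- 7 i \omega - 4 \left|{\omega}\right|}}{4}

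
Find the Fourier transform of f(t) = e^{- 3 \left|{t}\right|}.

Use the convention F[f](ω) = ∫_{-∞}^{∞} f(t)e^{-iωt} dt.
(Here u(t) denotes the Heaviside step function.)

F(ω) = \frac{6}{\omega^{2} + 9}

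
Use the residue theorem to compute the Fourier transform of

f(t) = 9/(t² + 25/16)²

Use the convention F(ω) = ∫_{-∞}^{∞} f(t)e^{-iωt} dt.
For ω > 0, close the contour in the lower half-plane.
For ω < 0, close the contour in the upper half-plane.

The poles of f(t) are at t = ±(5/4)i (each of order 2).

Let g(z) = f(z)e^{-iωz}; for large |z| the factor e^{-iωz} decays in the lower half-plane when ω > 0 and in the upper half-plane when ω < 0.

Case ω > 0 (lower half-plane, clockwise contour ⇒ F(ω) = -2πi·ΣRes):
  Res_{z = - \frac{5 i}{4}} g(z) = \frac{36 i \left(5 \omega + 4\right) e^{- \frac{5 \omega}{4}}}{125} (pole of order 2)
  F(ω) = -2πi·ΣRes = \frac{72 \pi \left(5 \omega + 4\right) e^{- \frac{5 \omega}{4}}}{125}

Case ω < 0 (upper half-plane, counterclockwise contour ⇒ F(ω) = +2πi·ΣRes):
  Res_{z = \frac{5 i}{4}} g(z) = \frac{36 i \left(5 \omega - 4\right) e^{\frac{5 \omega}{4}}}{125} (pole of order 2)
  F(ω) = 2πi·ΣRes = \frac{72 \pi \left(4 - 5 \omega\right) e^{\frac{5 \omega}{4}}}{125}

Both cases combine into a single formula in |ω|:

F(ω) = \frac{72 \pi \left(5 \left|{\omega}\right| + 4\right) e^{- \frac{5 \left|{\omega}\right|}{4}}}{125}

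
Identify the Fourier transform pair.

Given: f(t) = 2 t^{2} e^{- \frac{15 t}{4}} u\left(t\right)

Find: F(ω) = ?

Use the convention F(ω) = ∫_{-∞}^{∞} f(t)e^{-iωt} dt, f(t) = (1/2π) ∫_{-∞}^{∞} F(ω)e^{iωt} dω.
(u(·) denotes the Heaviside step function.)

F(ω) = \frac{256}{\left(4 i \omega + 15\right)^{3}}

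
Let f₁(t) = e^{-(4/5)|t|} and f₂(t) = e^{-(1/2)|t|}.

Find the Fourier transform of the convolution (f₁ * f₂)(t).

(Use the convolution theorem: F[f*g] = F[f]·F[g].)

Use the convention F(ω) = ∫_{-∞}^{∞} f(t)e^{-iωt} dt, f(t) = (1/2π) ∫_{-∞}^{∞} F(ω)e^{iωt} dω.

F[f₁*f₂](ω) = \frac{160}{100 \omega^{4} + 89 \omega^{2} + 16}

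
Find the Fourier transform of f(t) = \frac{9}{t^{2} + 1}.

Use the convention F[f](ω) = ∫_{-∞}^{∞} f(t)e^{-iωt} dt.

F(ω) = 9 \pi e^{- \left|{\omega}\right|}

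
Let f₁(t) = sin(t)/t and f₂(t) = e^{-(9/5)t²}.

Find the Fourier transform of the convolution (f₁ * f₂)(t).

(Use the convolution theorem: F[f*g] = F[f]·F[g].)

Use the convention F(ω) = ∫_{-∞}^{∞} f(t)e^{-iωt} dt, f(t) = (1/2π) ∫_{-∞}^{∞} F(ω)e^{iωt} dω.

F[f₁*f₂](ω) = \begin{cases} \frac{\sqrt{5} \pi^{\frac{3}{2}} e^{- \frac{5 \omega^{2}}{36}}}{3} & \text{for}\: \omega > -1 \wedge \omega < 1 \\0 & \text{otherwise} \end{cases}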